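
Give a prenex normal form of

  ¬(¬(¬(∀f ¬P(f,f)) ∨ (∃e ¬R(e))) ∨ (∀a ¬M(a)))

Drive negations inward (¬∀x A ≡ ∃x ¬A, ¬∃x A ≡ ∀x ¬A, De Morgan for ∧/∨):
  ((∃f P(f,f)) ∨ (∃e ¬R(e))) ∧ (∃a M(a))
All bound variables are already distinct, so no renaming is needed.
Extract every quantifier outward, since the variables are now distinct and don't occur free across branches:
  ∃f ∃e ∃a ((P(f,f) ∨ ¬R(e)) ∧ M(a))

∃f ∃e ∃a ((P(f,f) ∨ ¬R(e)) ∧ M(a))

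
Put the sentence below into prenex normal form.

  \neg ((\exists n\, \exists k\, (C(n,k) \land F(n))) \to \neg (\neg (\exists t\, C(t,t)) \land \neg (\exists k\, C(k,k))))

\exists n\, \exists k\, \forall t\, \forall x1\, (C(n,k) \land F(n) \land \neg C(t,t) \land \neg C(x1,x1))

First replace A → B with ¬A ∨ B.
  \neg (\neg (\exists n\, \exists k\, (C(n,k) \land F(n))) \lor \neg (\neg (\exists t\, C(t,t)) \land \neg (\exists k\, C(k,k))))
Push ¬ through the quantifiers and connectives to reach negation normal form:
  (\exists n\, \exists k\, (C(n,k) \land F(n))) \land (\forall t\, \neg C(t,t)) \land (\forall k\, \neg C(k,k))
Rename bound variables to avoid capture: k↦x1.
  (\exists n\, \exists k\, (C(n,k) \land F(n))) \land (\forall t\, \neg C(t,t)) \land (\forall x1\, \neg C(x1,x1))
Pull the quantifiers to the front (each side's bound variable is not free in the other side):
  \exists n\, \exists k\, \forall t\, \forall x1\, (C(n,k) \land F(n) \land \neg C(t,t) \land \neg C(x1,x1))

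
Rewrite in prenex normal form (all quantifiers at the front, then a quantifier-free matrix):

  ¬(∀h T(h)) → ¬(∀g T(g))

Eliminate → and ↔ using ¬ and ∨.
  ¬¬(∀h T(h)) ∨ ¬(∀g T(g))
Move each ¬ inward, flipping quantifiers it crosses:
  (∀h T(h)) ∨ (∃g ¬T(g))
All bound variables are already distinct, so no renaming is needed.
Finally move all quantifiers to the prefix:
  ∀h ∃g (T(h) ∨ ¬T(g))

∀h ∃g (T(h) ∨ ¬T(g))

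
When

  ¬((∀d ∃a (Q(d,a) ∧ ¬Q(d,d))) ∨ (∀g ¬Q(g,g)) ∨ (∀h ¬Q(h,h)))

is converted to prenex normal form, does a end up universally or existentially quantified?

Move each ¬ inward, flipping quantifiers it crosses:
  (∃d ∀a (¬Q(d,a) ∨ Q(d,d))) ∧ (∃g Q(g,g)) ∧ (∃h Q(h,h))
Extract every quantifier outward, since the variables are now distinct and don't occur free across branches:
  ∃d ∀a ∃g ∃h ((¬Q(d,a) ∨ Q(d,d)) ∧ Q(g,g) ∧ Q(h,h))
The quantifier ∃a sits under an odd number of negations, so it flips to ∀a.

universal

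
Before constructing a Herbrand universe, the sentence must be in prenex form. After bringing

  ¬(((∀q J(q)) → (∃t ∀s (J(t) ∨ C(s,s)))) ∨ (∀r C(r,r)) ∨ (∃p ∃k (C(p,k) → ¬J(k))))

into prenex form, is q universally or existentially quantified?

universal

Eliminate → and ↔ using ¬ and ∨.
  ¬(¬(∀q J(q)) ∨ (∃t ∀s (J(t) ∨ C(s,s))) ∨ (∀r C(r,r)) ∨ (∃p ∃k (¬C(p,k) ∨ ¬J(k))))
Push ¬ through the quantifiers and connectives to reach negation normal form:
  (∀q J(q)) ∧ (∀t ∃s (¬J(t) ∧ ¬C(s,s))) ∧ (∃r ¬C(r,r)) ∧ (∀p ∀k (C(p,k) ∧ J(k)))
All bound variables are already distinct, so no renaming is needed.
Pull the quantifiers to the front (each side's bound variable is not free in the other side):
  ∀q ∀t ∃s ∃r ∀p ∀k (J(q) ∧ ¬J(t) ∧ ¬C(s,s) ∧ ¬C(r,r) ∧ C(p,k) ∧ J(k))
The quantifier ∀q sits under an even number of negations (counting the antecedent side of each →), so it remains universal.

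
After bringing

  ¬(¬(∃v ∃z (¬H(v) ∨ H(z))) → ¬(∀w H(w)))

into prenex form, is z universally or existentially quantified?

universal

Eliminate → and ↔ using ¬ and ∨.
  ¬(¬¬(∃v ∃z (¬H(v) ∨ H(z))) ∨ ¬(∀w H(w)))
Drive negations inward (¬∀x A ≡ ∃x ¬A, ¬∃x A ≡ ∀x ¬A, De Morgan for ∧/∨):
  (∀v ∀z (H(v) ∧ ¬H(z))) ∧ (∀w H(w))
All bound variables are already distinct, so no renaming is needed.
Finally move all quantifiers to the prefix:
  ∀v ∀z ∀w (H(v) ∧ ¬H(z) ∧ H(w))
The quantifier ∃z sits under an odd number of negations (counting the antecedent side of each →), so it flips to ∀z.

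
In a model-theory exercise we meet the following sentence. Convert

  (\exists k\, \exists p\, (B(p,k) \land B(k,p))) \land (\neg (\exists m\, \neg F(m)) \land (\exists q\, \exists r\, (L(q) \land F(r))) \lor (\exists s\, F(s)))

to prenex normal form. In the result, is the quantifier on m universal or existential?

universal

Drive negations inward (¬∀x A ≡ ∃x ¬A, ¬∃x A ≡ ∀x ¬A, De Morgan for ∧/∨):
  (\exists k\, \exists p\, (B(p,k) \land B(k,p))) \land ((\forall m\, F(m)) \land (\exists q\, \exists r\, (L(q) \land F(r))) \lor (\exists s\, F(s)))
Finally move all quantifiers to the prefix:
  \exists k\, \exists p\, \forall m\, \exists q\, \exists r\, \exists s\, (B(p,k) \land B(k,p) \land (F(m) \land L(q) \land F(r) \lor F(s)))
The quantifier \exists m sits under an odd number of negations, so it flips to \forall m.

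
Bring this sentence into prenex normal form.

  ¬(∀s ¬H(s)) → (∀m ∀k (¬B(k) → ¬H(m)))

∀s ∀m ∀k (¬H(s) ∨ B(k) ∨ ¬H(m))

Eliminate → and ↔ using ¬ and ∨.
  ¬¬(∀s ¬H(s)) ∨ (∀m ∀k (¬¬B(k) ∨ ¬H(m)))
Push ¬ through the quantifiers and connectives to reach negation normal form:
  (∀s ¬H(s)) ∨ (∀m ∀k (B(k) ∨ ¬H(m)))
All bound variables are already distinct, so no renaming is needed.
Extract every quantifier outward, since the variables are now distinct and don't occur free across branches:
  ∀s ∀m ∀k (¬H(s) ∨ B(k) ∨ ¬H(m))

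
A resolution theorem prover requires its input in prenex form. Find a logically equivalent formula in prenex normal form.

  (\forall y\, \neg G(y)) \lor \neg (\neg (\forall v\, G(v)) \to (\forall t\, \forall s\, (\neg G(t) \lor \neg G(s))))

Rewrite implications/biconditionals: A → B as ¬A ∨ B.
  (\forall y\, \neg G(y)) \lor \neg (\neg \neg (\forall v\, G(v)) \lor (\forall t\, \forall s\, (\neg G(t) \lor \neg G(s))))
Drive negations inward (¬∀x A ≡ ∃x ¬A, ¬∃x A ≡ ∀x ¬A, De Morgan for ∧/∨):
  (\forall y\, \neg G(y)) \lor (\exists v\, \neg G(v)) \land (\exists t\, \exists s\, (G(t) \land G(s)))
Pull the quantifiers to the front (each side's bound variable is not free in the other side):
  \forall y\, \exists v\, \exists t\, \exists s\, (\neg G(y) \lor \neg G(v) \land G(t) \land G(s))

\forall y\, \exists v\, \exists t\, \exists s\, (\neg G(y) \lor \neg G(v) \land G(t) \land G(s))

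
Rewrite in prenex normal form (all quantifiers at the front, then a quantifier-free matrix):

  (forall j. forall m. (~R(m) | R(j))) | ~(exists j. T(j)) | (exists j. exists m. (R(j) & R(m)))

forall j. forall m. forall s. exists u1. exists c. (~R(m) | R(j) | ~T(s) | R(u1) & R(c))

Push ¬ through the quantifiers and connectives to reach negation normal form:
  (forall j. forall m. (~R(m) | R(j))) | (forall j. ~T(j)) | (exists j. exists m. (R(j) & R(m)))
Standardize variables apart so no two quantifiers bind the same name: j↦s, j↦u1, m↦c.
  (forall j. forall m. (~R(m) | R(j))) | (forall s. ~T(s)) | (exists u1. exists c. (R(u1) & R(c)))
Extract every quantifier outward, since the variables are now distinct and don't occur free across branches:
  forall j. forall m. forall s. exists u1. exists c. (~R(m) | R(j) | ~T(s) | R(u1) & R(c))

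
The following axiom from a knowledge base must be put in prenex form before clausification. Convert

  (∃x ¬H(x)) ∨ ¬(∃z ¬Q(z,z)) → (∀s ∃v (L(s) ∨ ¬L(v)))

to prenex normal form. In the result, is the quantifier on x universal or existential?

Eliminate → and ↔ using ¬ and ∨.
  ¬((∃x ¬H(x)) ∨ ¬(∃z ¬Q(z,z))) ∨ (∀s ∃v (L(s) ∨ ¬L(v)))
Drive negations inward (¬∀x A ≡ ∃x ¬A, ¬∃x A ≡ ∀x ¬A, De Morgan for ∧/∨):
  (∀x H(x)) ∧ (∃z ¬Q(z,z)) ∨ (∀s ∃v (L(s) ∨ ¬L(v)))
Finally move all quantifiers to the prefix:
  ∀x ∃z ∀s ∃v (H(x) ∧ ¬Q(z,z) ∨ L(s) ∨ ¬L(v))
The quantifier ∃x sits under an odd number of negations (counting the antecedent side of each →), so it flips to ∀x.

universal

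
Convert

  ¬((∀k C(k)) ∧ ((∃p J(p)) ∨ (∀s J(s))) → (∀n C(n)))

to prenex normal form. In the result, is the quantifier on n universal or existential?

existential

First replace A → B with ¬A ∨ B.
  ¬(¬((∀k C(k)) ∧ ((∃p J(p)) ∨ (∀s J(s)))) ∨ (∀n C(n)))
Drive negations inward (¬∀x A ≡ ∃x ¬A, ¬∃x A ≡ ∀x ¬A, De Morgan for ∧/∨):
  (∀k C(k)) ∧ ((∃p J(p)) ∨ (∀s J(s))) ∧ (∃n ¬C(n))
Extract every quantifier outward, since the variables are now distinct and don't occur free across branches:
  ∀k ∃p ∀s ∃n (C(k) ∧ (J(p) ∨ J(s)) ∧ ¬C(n))
The quantifier ∀n sits under an odd number of negations (counting the antecedent side of each →), so it flips to ∃n.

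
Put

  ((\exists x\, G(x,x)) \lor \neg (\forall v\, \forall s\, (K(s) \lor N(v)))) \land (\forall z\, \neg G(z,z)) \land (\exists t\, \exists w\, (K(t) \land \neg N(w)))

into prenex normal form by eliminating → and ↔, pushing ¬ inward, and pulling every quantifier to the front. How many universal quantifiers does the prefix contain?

Push ¬ through the quantifiers and connectives to reach negation normal form:
  ((\exists x\, G(x,x)) \lor (\exists v\, \exists s\, (\neg K(s) \land \neg N(v)))) \land (\forall z\, \neg G(z,z)) \land (\exists t\, \exists w\, (K(t) \land \neg N(w)))
All bound variables are already distinct, so no renaming is needed.
Finally move all quantifiers to the prefix:
  \exists x\, \exists v\, \exists s\, \forall z\, \exists t\, \exists w\, ((G(x,x) \lor \neg K(s) \land \neg N(v)) \land \neg G(z,z) \land K(t) \land \neg N(w))
The prefix is \exists x \exists v \exists s \forall z \exists t \exists w: 1 universal, 5 existential.

1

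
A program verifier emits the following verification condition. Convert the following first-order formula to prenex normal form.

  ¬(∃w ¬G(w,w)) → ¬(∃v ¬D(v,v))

Rewrite implications/biconditionals: A → B as ¬A ∨ B.
  ¬¬(∃w ¬G(w,w)) ∨ ¬(∃v ¬D(v,v))
Drive negations inward (¬∀x A ≡ ∃x ¬A, ¬∃x A ≡ ∀x ¬A, De Morgan for ∧/∨):
  (∃w ¬G(w,w)) ∨ (∀v D(v,v))
All bound variables are already distinct, so no renaming is needed.
Finally move all quantifiers to the prefix:
  ∃w ∀v (¬G(w,w) ∨ D(v,v))

∃w ∀v (¬G(w,w) ∨ D(v,v))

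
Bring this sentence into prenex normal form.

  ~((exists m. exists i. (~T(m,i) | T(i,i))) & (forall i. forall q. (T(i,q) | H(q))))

forall m. forall i. exists y1. exists q. (T(m,i) & ~T(i,i) | ~T(y1,q) & ~H(q))

Drive negations inward (¬∀x A ≡ ∃x ¬A, ¬∃x A ≡ ∀x ¬A, De Morgan for ∧/∨):
  (forall m. forall i. (T(m,i) & ~T(i,i))) | (exists i. exists q. (~T(i,q) & ~H(q)))
Rename bound variables to avoid capture: i↦y1.
  (forall m. forall i. (T(m,i) & ~T(i,i))) | (exists y1. exists q. (~T(y1,q) & ~H(q)))
Finally move all quantifiers to the prefix:
  forall m. forall i. exists y1. exists q. (T(m,i) & ~T(i,i) | ~T(y1,q) & ~H(q))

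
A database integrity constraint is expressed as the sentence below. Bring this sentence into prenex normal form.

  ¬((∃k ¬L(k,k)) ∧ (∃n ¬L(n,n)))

∀k ∀n (L(k,k) ∨ L(n,n))

Move each ¬ inward, flipping quantifiers it crosses:
  (∀k L(k,k)) ∨ (∀n L(n,n))
Extract every quantifier outward, since the variables are now distinct and don't occur free across branches:
  ∀k ∀n (L(k,k) ∨ L(n,n))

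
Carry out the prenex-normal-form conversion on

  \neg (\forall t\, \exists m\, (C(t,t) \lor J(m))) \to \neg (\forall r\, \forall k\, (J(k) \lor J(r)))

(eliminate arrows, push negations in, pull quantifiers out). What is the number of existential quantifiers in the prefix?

3

First replace A → B with ¬A ∨ B.
  \neg \neg (\forall t\, \exists m\, (C(t,t) \lor J(m))) \lor \neg (\forall r\, \forall k\, (J(k) \lor J(r)))
Push ¬ through the quantifiers and connectives to reach negation normal form:
  (\forall t\, \exists m\, (C(t,t) \lor J(m))) \lor (\exists r\, \exists k\, (\neg J(k) \land \neg J(r)))
Extract every quantifier outward, since the variables are now distinct and don't occur free across branches:
  \forall t\, \exists m\, \exists r\, \exists k\, (C(t,t) \lor J(m) \lor \neg J(k) \land \neg J(r))
The prefix is \forall t \exists m \exists r \exists k: 1 universal, 3 existential.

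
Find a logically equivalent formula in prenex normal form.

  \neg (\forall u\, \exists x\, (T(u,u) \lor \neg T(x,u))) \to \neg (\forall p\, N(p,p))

Eliminate → and ↔ using ¬ and ∨.
  \neg \neg (\forall u\, \exists x\, (T(u,u) \lor \neg T(x,u))) \lor \neg (\forall p\, N(p,p))
Push ¬ through the quantifiers and connectives to reach negation normal form:
  (\forall u\, \exists x\, (T(u,u) \lor \neg T(x,u))) \lor (\exists p\, \neg N(p,p))
All bound variables are already distinct, so no renaming is needed.
Pull the quantifiers to the front (each side's bound variable is not free in the other side):
  \forall u\, \exists x\, \exists p\, (T(u,u) \lor \neg T(x,u) \lor \neg N(p,p))

\forall u\, \exists x\, \exists p\, (T(u,u) \lor \neg T(x,u) \lor \neg N(p,p))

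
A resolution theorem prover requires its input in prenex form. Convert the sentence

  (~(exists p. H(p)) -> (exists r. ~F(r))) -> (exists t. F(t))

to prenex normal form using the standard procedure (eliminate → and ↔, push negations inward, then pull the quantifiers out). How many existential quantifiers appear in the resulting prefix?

First replace A → B with ¬A ∨ B.
  ~(~~(exists p. H(p)) | (exists r. ~F(r))) | (exists t. F(t))
Move each ¬ inward, flipping quantifiers it crosses:
  (forall p. ~H(p)) & (forall r. F(r)) | (exists t. F(t))
All bound variables are already distinct, so no renaming is needed.
Pull the quantifiers to the front (each side's bound variable is not free in the other side):
  forall p. forall r. exists t. (~H(p) & F(r) | F(t))
The prefix is forall p forall r exists t: 2 universal, 1 existential.

1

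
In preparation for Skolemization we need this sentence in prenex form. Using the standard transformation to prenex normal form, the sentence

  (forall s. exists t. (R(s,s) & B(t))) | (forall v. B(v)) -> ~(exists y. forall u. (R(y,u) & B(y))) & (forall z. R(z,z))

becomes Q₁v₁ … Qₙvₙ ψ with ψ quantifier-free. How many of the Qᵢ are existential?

Rewrite implications/biconditionals: A → B as ¬A ∨ B.
  ~((forall s. exists t. (R(s,s) & B(t))) | (forall v. B(v))) | ~(exists y. forall u. (R(y,u) & B(y))) & (forall z. R(z,z))
Move each ¬ inward, flipping quantifiers it crosses:
  (exists s. forall t. (~R(s,s) | ~B(t))) & (exists v. ~B(v)) | (forall y. exists u. (~R(y,u) | ~B(y))) & (forall z. R(z,z))
All bound variables are already distinct, so no renaming is needed.
Finally move all quantifiers to the prefix:
  exists s. forall t. exists v. forall y. exists u. forall z. ((~R(s,s) | ~B(t)) & ~B(v) | (~R(y,u) | ~B(y)) & R(z,z))
The prefix is exists s forall t exists v forall y exists u forall z: 3 universal, 3 existential.

3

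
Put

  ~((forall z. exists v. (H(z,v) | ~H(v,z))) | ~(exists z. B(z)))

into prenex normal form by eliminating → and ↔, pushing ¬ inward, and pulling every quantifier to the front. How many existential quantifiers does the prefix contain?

Drive negations inward (¬∀x A ≡ ∃x ¬A, ¬∃x A ≡ ∀x ¬A, De Morgan for ∧/∨):
  (exists z. forall v. (~H(z,v) & H(v,z))) & (exists z. B(z))
Give each quantifier a distinct variable: z↦t.
  (exists z. forall v. (~H(z,v) & H(v,z))) & (exists t. B(t))
Extract every quantifier outward, since the variables are now distinct and don't occur free across branches:
  exists z. forall v. exists t. (~H(z,v) & H(v,z) & B(t))
The prefix is exists z forall v exists t: 1 universal, 2 existential.

2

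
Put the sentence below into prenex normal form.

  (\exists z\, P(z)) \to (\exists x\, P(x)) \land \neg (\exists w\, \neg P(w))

First replace A → B with ¬A ∨ B.
  \neg (\exists z\, P(z)) \lor (\exists x\, P(x)) \land \neg (\exists w\, \neg P(w))
Drive negations inward (¬∀x A ≡ ∃x ¬A, ¬∃x A ≡ ∀x ¬A, De Morgan for ∧/∨):
  (\forall z\, \neg P(z)) \lor (\exists x\, P(x)) \land (\forall w\, P(w))
Pull the quantifiers to the front (each side's bound variable is not free in the other side):
  \forall z\, \exists x\, \forall w\, (\neg P(z) \lor P(x) \land P(w))

\forall z\, \exists x\, \forall w\, (\neg P(z) \lor P(x) \land P(w))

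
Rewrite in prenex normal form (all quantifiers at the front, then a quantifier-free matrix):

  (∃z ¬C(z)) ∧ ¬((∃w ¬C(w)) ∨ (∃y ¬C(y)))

∃z ∀w ∀y (¬C(z) ∧ C(w) ∧ C(y))

Push ¬ through the quantifiers and connectives to reach negation normal form:
  (∃z ¬C(z)) ∧ (∀w C(w)) ∧ (∀y C(y))
All bound variables are already distinct, so no renaming is needed.
Extract every quantifier outward, since the variables are now distinct and don't occur free across branches:
  ∃z ∀w ∀y (¬C(z) ∧ C(w) ∧ C(y))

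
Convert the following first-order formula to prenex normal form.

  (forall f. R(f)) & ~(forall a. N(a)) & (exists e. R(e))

Move each ¬ inward, flipping quantifiers it crosses:
  (forall f. R(f)) & (exists a. ~N(a)) & (exists e. R(e))
All bound variables are already distinct, so no renaming is needed.
Finally move all quantifiers to the prefix:
  forall f. exists a. exists e. (R(f) & ~N(a) & R(e))

forall f. exists a. exists e. (R(f) & ~N(a) & R(e))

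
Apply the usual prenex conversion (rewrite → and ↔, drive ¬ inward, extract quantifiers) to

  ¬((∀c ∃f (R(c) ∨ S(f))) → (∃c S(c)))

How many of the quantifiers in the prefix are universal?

2

First replace A → B with ¬A ∨ B.
  ¬(¬(∀c ∃f (R(c) ∨ S(f))) ∨ (∃c S(c)))
Drive negations inward (¬∀x A ≡ ∃x ¬A, ¬∃x A ≡ ∀x ¬A, De Morgan for ∧/∨):
  (∀c ∃f (R(c) ∨ S(f))) ∧ (∀c ¬S(c))
Give each quantifier a distinct variable: c↦t.
  (∀c ∃f (R(c) ∨ S(f))) ∧ (∀t ¬S(t))
Extract every quantifier outward, since the variables are now distinct and don't occur free across branches:
  ∀c ∃f ∀t ((R(c) ∨ S(f)) ∧ ¬S(t))
The prefix is ∀c ∃f ∀t: 2 universal, 1 existential.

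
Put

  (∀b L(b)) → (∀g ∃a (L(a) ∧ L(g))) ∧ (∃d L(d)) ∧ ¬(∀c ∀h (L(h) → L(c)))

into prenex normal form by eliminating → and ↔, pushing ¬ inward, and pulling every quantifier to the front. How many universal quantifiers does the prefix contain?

Eliminate → and ↔ using ¬ and ∨.
  ¬(∀b L(b)) ∨ (∀g ∃a (L(a) ∧ L(g))) ∧ (∃d L(d)) ∧ ¬(∀c ∀h (¬L(h) ∨ L(c)))
Push ¬ through the quantifiers and connectives to reach negation normal form:
  (∃b ¬L(b)) ∨ (∀g ∃a (L(a) ∧ L(g))) ∧ (∃d L(d)) ∧ (∃c ∃h (L(h) ∧ ¬L(c)))
Extract every quantifier outward, since the variables are now distinct and don't occur free across branches:
  ∃b ∀g ∃a ∃d ∃c ∃h (¬L(b) ∨ L(a) ∧ L(g) ∧ L(d) ∧ L(h) ∧ ¬L(c))
The prefix is ∃b ∀g ∃a ∃d ∃c ∃h: 1 universal, 5 existential.

1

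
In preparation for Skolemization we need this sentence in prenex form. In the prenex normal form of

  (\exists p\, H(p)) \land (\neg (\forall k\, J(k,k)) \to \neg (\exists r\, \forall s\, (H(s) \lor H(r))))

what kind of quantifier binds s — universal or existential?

existential

Eliminate → and ↔ using ¬ and ∨.
  (\exists p\, H(p)) \land (\neg \neg (\forall k\, J(k,k)) \lor \neg (\exists r\, \forall s\, (H(s) \lor H(r))))
Move each ¬ inward, flipping quantifiers it crosses:
  (\exists p\, H(p)) \land ((\forall k\, J(k,k)) \lor (\forall r\, \exists s\, (\neg H(s) \land \neg H(r))))
Extract every quantifier outward, since the variables are now distinct and don't occur free across branches:
  \exists p\, \forall k\, \forall r\, \exists s\, (H(p) \land (J(k,k) \lor \neg H(s) \land \neg H(r)))
The quantifier \forall s sits under an odd number of negations (counting the antecedent side of each →), so it flips to \exists s.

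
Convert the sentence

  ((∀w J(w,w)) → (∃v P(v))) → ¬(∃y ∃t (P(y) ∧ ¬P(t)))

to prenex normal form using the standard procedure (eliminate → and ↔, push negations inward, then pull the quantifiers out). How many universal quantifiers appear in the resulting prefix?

4

Eliminate → and ↔ using ¬ and ∨.
  ¬(¬(∀w J(w,w)) ∨ (∃v P(v))) ∨ ¬(∃y ∃t (P(y) ∧ ¬P(t)))
Push ¬ through the quantifiers and connectives to reach negation normal form:
  (∀w J(w,w)) ∧ (∀v ¬P(v)) ∨ (∀y ∀t (¬P(y) ∨ P(t)))
All bound variables are already distinct, so no renaming is needed.
Finally move all quantifiers to the prefix:
  ∀w ∀v ∀y ∀t (J(w,w) ∧ ¬P(v) ∨ ¬P(y) ∨ P(t))
The prefix is ∀w ∀v ∀y ∀t: 4 universal, 0 existential.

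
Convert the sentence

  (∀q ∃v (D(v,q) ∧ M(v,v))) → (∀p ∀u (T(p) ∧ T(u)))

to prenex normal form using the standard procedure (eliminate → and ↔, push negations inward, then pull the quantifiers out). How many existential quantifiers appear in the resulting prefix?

Eliminate → and ↔ using ¬ and ∨.
  ¬(∀q ∃v (D(v,q) ∧ M(v,v))) ∨ (∀p ∀u (T(p) ∧ T(u)))
Drive negations inward (¬∀x A ≡ ∃x ¬A, ¬∃x A ≡ ∀x ¬A, De Morgan for ∧/∨):
  (∃q ∀v (¬D(v,q) ∨ ¬M(v,v))) ∨ (∀p ∀u (T(p) ∧ T(u)))
All bound variables are already distinct, so no renaming is needed.
Finally move all quantifiers to the prefix:
  ∃q ∀v ∀p ∀u (¬D(v,q) ∨ ¬M(v,v) ∨ T(p) ∧ T(u))
The prefix is ∃q ∀v ∀p ∀u: 3 universal, 1 existential.

1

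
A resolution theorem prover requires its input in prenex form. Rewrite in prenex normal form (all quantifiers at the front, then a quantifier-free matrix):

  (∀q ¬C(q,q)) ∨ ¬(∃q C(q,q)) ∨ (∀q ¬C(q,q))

Move each ¬ inward, flipping quantifiers it crosses:
  (∀q ¬C(q,q)) ∨ (∀q ¬C(q,q)) ∨ (∀q ¬C(q,q))
Standardize variables apart so no two quantifiers bind the same name: q↦y1, q↦z.
  (∀q ¬C(q,q)) ∨ (∀y1 ¬C(y1,y1)) ∨ (∀z ¬C(z,z))
Extract every quantifier outward, since the variables are now distinct and don't occur free across branches:
  ∀q ∀y1 ∀z (¬C(q,q) ∨ ¬C(y1,y1) ∨ ¬C(z,z))

∀q ∀y1 ∀z (¬C(q,q) ∨ ¬C(y1,y1) ∨ ¬C(z,z))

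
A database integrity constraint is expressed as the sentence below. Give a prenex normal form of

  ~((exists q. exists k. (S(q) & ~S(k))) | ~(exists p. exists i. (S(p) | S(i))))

Move each ¬ inward, flipping quantifiers it crosses:
  (forall q. forall k. (~S(q) | S(k))) & (exists p. exists i. (S(p) | S(i)))
All bound variables are already distinct, so no renaming is needed.
Finally move all quantifiers to the prefix:
  forall q. forall k. exists p. exists i. ((~S(q) | S(k)) & (S(p) | S(i)))

forall q. forall k. exists p. exists i. ((~S(q) | S(k)) & (S(p) | S(i)))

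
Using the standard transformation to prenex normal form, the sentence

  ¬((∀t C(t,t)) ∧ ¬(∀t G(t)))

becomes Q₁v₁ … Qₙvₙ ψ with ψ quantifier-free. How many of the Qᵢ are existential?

Drive negations inward (¬∀x A ≡ ∃x ¬A, ¬∃x A ≡ ∀x ¬A, De Morgan for ∧/∨):
  (∃t ¬C(t,t)) ∨ (∀t G(t))
Standardize variables apart so no two quantifiers bind the same name: t↦z.
  (∃t ¬C(t,t)) ∨ (∀z G(z))
Finally move all quantifiers to the prefix:
  ∃t ∀z (¬C(t,t) ∨ G(z))
The prefix is ∃t ∀z: 1 universal, 1 existential.

1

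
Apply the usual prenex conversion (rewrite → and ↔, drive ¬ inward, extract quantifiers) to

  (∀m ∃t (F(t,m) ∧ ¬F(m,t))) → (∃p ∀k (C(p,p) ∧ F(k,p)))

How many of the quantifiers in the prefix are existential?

2

Rewrite implications/biconditionals: A → B as ¬A ∨ B.
  ¬(∀m ∃t (F(t,m) ∧ ¬F(m,t))) ∨ (∃p ∀k (C(p,p) ∧ F(k,p)))
Push ¬ through the quantifiers and connectives to reach negation normal form:
  (∃m ∀t (¬F(t,m) ∨ F(m,t))) ∨ (∃p ∀k (C(p,p) ∧ F(k,p)))
All bound variables are already distinct, so no renaming is needed.
Pull the quantifiers to the front (each side's bound variable is not free in the other side):
  ∃m ∀t ∃p ∀k (¬F(t,m) ∨ F(m,t) ∨ C(p,p) ∧ F(k,p))
The prefix is ∃m ∀t ∃p ∀k: 2 universal, 2 existential.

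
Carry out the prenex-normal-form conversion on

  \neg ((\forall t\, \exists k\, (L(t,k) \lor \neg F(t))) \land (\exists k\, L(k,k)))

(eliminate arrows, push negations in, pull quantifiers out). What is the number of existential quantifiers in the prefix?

1

Drive negations inward (¬∀x A ≡ ∃x ¬A, ¬∃x A ≡ ∀x ¬A, De Morgan for ∧/∨):
  (\exists t\, \forall k\, (\neg L(t,k) \land F(t))) \lor (\forall k\, \neg L(k,k))
Standardize variables apart so no two quantifiers bind the same name: k↦z.
  (\exists t\, \forall k\, (\neg L(t,k) \land F(t))) \lor (\forall z\, \neg L(z,z))
Finally move all quantifiers to the prefix:
  \exists t\, \forall k\, \forall z\, (\neg L(t,k) \land F(t) \lor \neg L(z,z))
The prefix is \exists t \forall k \forall z: 2 universal, 1 existential.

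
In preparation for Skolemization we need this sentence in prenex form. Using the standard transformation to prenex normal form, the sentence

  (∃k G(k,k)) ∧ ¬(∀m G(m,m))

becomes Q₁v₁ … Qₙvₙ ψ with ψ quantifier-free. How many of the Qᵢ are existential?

Move each ¬ inward, flipping quantifiers it crosses:
  (∃k G(k,k)) ∧ (∃m ¬G(m,m))
All bound variables are already distinct, so no renaming is needed.
Finally move all quantifiers to the prefix:
  ∃k ∃m (G(k,k) ∧ ¬G(m,m))
The prefix is ∃k ∃m: 0 universal, 2 existential.

2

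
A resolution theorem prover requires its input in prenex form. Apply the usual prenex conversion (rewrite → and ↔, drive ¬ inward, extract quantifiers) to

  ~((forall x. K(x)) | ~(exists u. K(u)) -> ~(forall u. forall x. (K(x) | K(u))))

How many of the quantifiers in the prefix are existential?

0

First replace A → B with ¬A ∨ B.
  ~(~((forall x. K(x)) | ~(exists u. K(u))) | ~(forall u. forall x. (K(x) | K(u))))
Move each ¬ inward, flipping quantifiers it crosses:
  ((forall x. K(x)) | (forall u. ~K(u))) & (forall u. forall x. (K(x) | K(u)))
Standardize variables apart so no two quantifiers bind the same name: u↦z1, x↦u1.
  ((forall x. K(x)) | (forall u. ~K(u))) & (forall z1. forall u1. (K(u1) | K(z1)))
Pull the quantifiers to the front (each side's bound variable is not free in the other side):
  forall x. forall u. forall z1. forall u1. ((K(x) | ~K(u)) & (K(u1) | K(z1)))
The prefix is forall x forall u forall z1 forall u1: 4 universal, 0 existential.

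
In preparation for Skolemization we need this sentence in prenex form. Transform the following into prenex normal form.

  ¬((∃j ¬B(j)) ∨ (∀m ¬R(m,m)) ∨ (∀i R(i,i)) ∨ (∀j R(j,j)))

Drive negations inward (¬∀x A ≡ ∃x ¬A, ¬∃x A ≡ ∀x ¬A, De Morgan for ∧/∨):
  (∀j B(j)) ∧ (∃m R(m,m)) ∧ (∃i ¬R(i,i)) ∧ (∃j ¬R(j,j))
Rename bound variables to avoid capture: j↦s.
  (∀j B(j)) ∧ (∃m R(m,m)) ∧ (∃i ¬R(i,i)) ∧ (∃s ¬R(s,s))
Finally move all quantifiers to the prefix:
  ∀j ∃m ∃i ∃s (B(j) ∧ R(m,m) ∧ ¬R(i,i) ∧ ¬R(s,s))

∀j ∃m ∃i ∃s (B(j) ∧ R(m,m) ∧ ¬R(i,i) ∧ ¬R(s,s))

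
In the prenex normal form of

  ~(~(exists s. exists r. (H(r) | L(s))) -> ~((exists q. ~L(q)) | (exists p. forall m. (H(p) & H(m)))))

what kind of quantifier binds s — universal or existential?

First replace A → B with ¬A ∨ B.
  ~(~~(exists s. exists r. (H(r) | L(s))) | ~((exists q. ~L(q)) | (exists p. forall m. (H(p) & H(m)))))
Drive negations inward (¬∀x A ≡ ∃x ¬A, ¬∃x A ≡ ∀x ¬A, De Morgan for ∧/∨):
  (forall s. forall r. (~H(r) & ~L(s))) & ((exists q. ~L(q)) | (exists p. forall m. (H(p) & H(m))))
All bound variables are already distinct, so no renaming is needed.
Pull the quantifiers to the front (each side's bound variable is not free in the other side):
  forall s. forall r. exists q. exists p. forall m. (~H(r) & ~L(s) & (~L(q) | H(p) & H(m)))
The quantifier exists s sits under an odd number of negations (counting the antecedent side of each →), so it flips to forall s.

universal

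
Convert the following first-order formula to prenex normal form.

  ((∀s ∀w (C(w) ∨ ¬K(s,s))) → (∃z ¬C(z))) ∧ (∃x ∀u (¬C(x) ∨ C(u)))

∃s ∃w ∃z ∃x ∀u ((¬C(w) ∧ K(s,s) ∨ ¬C(z)) ∧ (¬C(x) ∨ C(u)))

Eliminate → and ↔ using ¬ and ∨.
  (¬(∀s ∀w (C(w) ∨ ¬K(s,s))) ∨ (∃z ¬C(z))) ∧ (∃x ∀u (¬C(x) ∨ C(u)))
Drive negations inward (¬∀x A ≡ ∃x ¬A, ¬∃x A ≡ ∀x ¬A, De Morgan for ∧/∨):
  ((∃s ∃w (¬C(w) ∧ K(s,s))) ∨ (∃z ¬C(z))) ∧ (∃x ∀u (¬C(x) ∨ C(u)))
Finally move all quantifiers to the prefix:
  ∃s ∃w ∃z ∃x ∀u ((¬C(w) ∧ K(s,s) ∨ ¬C(z)) ∧ (¬C(x) ∨ C(u)))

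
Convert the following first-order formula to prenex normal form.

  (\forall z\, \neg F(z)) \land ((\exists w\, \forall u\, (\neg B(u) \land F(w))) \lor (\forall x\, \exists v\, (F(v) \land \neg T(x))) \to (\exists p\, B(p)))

\forall z\, \forall w\, \exists u\, \exists x\, \forall v\, \exists p\, (\neg F(z) \land ((B(u) \lor \neg F(w)) \land (\neg F(v) \lor T(x)) \lor B(p)))

First replace A → B with ¬A ∨ B.
  (\forall z\, \neg F(z)) \land (\neg ((\exists w\, \forall u\, (\neg B(u) \land F(w))) \lor (\forall x\, \exists v\, (F(v) \land \neg T(x)))) \lor (\exists p\, B(p)))
Drive negations inward (¬∀x A ≡ ∃x ¬A, ¬∃x A ≡ ∀x ¬A, De Morgan for ∧/∨):
  (\forall z\, \neg F(z)) \land ((\forall w\, \exists u\, (B(u) \lor \neg F(w))) \land (\exists x\, \forall v\, (\neg F(v) \lor T(x))) \lor (\exists p\, B(p)))
All bound variables are already distinct, so no renaming is needed.
Extract every quantifier outward, since the variables are now distinct and don't occur free across branches:
  \forall z\, \forall w\, \exists u\, \exists x\, \forall v\, \exists p\, (\neg F(z) \land ((B(u) \lor \neg F(w)) \land (\neg F(v) \lor T(x)) \lor B(p)))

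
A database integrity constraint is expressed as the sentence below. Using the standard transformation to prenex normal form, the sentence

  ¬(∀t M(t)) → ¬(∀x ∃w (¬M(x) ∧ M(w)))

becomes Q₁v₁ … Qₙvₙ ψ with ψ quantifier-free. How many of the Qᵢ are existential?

1

Rewrite implications/biconditionals: A → B as ¬A ∨ B.
  ¬¬(∀t M(t)) ∨ ¬(∀x ∃w (¬M(x) ∧ M(w)))
Drive negations inward (¬∀x A ≡ ∃x ¬A, ¬∃x A ≡ ∀x ¬A, De Morgan for ∧/∨):
  (∀t M(t)) ∨ (∃x ∀w (M(x) ∨ ¬M(w)))
All bound variables are already distinct, so no renaming is needed.
Pull the quantifiers to the front (each side's bound variable is not free in the other side):
  ∀t ∃x ∀w (M(t) ∨ M(x) ∨ ¬M(w))
The prefix is ∀t ∃x ∀w: 2 universal, 1 existential.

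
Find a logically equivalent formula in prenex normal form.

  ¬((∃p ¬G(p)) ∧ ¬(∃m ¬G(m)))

Drive negations inward (¬∀x A ≡ ∃x ¬A, ¬∃x A ≡ ∀x ¬A, De Morgan for ∧/∨):
  (∀p G(p)) ∨ (∃m ¬G(m))
All bound variables are already distinct, so no renaming is needed.
Finally move all quantifiers to the prefix:
  ∀p ∃m (G(p) ∨ ¬G(m))

∀p ∃m (G(p) ∨ ¬G(m))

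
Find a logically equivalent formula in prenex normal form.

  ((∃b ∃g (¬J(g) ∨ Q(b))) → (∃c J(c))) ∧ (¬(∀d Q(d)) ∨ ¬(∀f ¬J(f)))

First replace A → B with ¬A ∨ B.
  (¬(∃b ∃g (¬J(g) ∨ Q(b))) ∨ (∃c J(c))) ∧ (¬(∀d Q(d)) ∨ ¬(∀f ¬J(f)))
Drive negations inward (¬∀x A ≡ ∃x ¬A, ¬∃x A ≡ ∀x ¬A, De Morgan for ∧/∨):
  ((∀b ∀g (J(g) ∧ ¬Q(b))) ∨ (∃c J(c))) ∧ ((∃d ¬Q(d)) ∨ (∃f J(f)))
All bound variables are already distinct, so no renaming is needed.
Extract every quantifier outward, since the variables are now distinct and don't occur free across branches:
  ∀b ∀g ∃c ∃d ∃f ((J(g) ∧ ¬Q(b) ∨ J(c)) ∧ (¬Q(d) ∨ J(f)))

∀b ∀g ∃c ∃d ∃f ((J(g) ∧ ¬Q(b) ∨ J(c)) ∧ (¬Q(d) ∨ J(f)))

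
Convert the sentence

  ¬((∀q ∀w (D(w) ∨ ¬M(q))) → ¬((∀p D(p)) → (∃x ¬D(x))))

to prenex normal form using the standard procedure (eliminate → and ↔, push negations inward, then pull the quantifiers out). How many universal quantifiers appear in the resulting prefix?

First replace A → B with ¬A ∨ B.
  ¬(¬(∀q ∀w (D(w) ∨ ¬M(q))) ∨ ¬(¬(∀p D(p)) ∨ (∃x ¬D(x))))
Drive negations inward (¬∀x A ≡ ∃x ¬A, ¬∃x A ≡ ∀x ¬A, De Morgan for ∧/∨):
  (∀q ∀w (D(w) ∨ ¬M(q))) ∧ ((∃p ¬D(p)) ∨ (∃x ¬D(x)))
All bound variables are already distinct, so no renaming is needed.
Extract every quantifier outward, since the variables are now distinct and don't occur free across branches:
  ∀q ∀w ∃p ∃x ((D(w) ∨ ¬M(q)) ∧ (¬D(p) ∨ ¬D(x)))
The prefix is ∀q ∀w ∃p ∃x: 2 universal, 2 existential.

2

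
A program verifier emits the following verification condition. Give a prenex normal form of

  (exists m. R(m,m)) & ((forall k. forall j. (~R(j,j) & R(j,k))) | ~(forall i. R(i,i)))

exists m. forall k. forall j. exists i. (R(m,m) & (~R(j,j) & R(j,k) | ~R(i,i)))

Drive negations inward (¬∀x A ≡ ∃x ¬A, ¬∃x A ≡ ∀x ¬A, De Morgan for ∧/∨):
  (exists m. R(m,m)) & ((forall k. forall j. (~R(j,j) & R(j,k))) | (exists i. ~R(i,i)))
Pull the quantifiers to the front (each side's bound variable is not free in the other side):
  exists m. forall k. forall j. exists i. (R(m,m) & (~R(j,j) & R(j,k) | ~R(i,i)))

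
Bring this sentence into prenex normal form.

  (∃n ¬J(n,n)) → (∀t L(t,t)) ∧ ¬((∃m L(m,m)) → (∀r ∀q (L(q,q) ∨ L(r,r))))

∀n ∀t ∃m ∃r ∃q (J(n,n) ∨ L(t,t) ∧ L(m,m) ∧ ¬L(q,q) ∧ ¬L(r,r))

Rewrite implications/biconditionals: A → B as ¬A ∨ B.
  ¬(∃n ¬J(n,n)) ∨ (∀t L(t,t)) ∧ ¬(¬(∃m L(m,m)) ∨ (∀r ∀q (L(q,q) ∨ L(r,r))))
Move each ¬ inward, flipping quantifiers it crosses:
  (∀n J(n,n)) ∨ (∀t L(t,t)) ∧ (∃m L(m,m)) ∧ (∃r ∃q (¬L(q,q) ∧ ¬L(r,r)))
All bound variables are already distinct, so no renaming is needed.
Finally move all quantifiers to the prefix:
  ∀n ∀t ∃m ∃r ∃q (J(n,n) ∨ L(t,t) ∧ L(m,m) ∧ ¬L(q,q) ∧ ¬L(r,r))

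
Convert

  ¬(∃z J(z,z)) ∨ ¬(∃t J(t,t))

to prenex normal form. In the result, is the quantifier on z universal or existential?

Push ¬ through the quantifiers and connectives to reach negation normal form:
  (∀z ¬J(z,z)) ∨ (∀t ¬J(t,t))
Pull the quantifiers to the front (each side's bound variable is not free in the other side):
  ∀z ∀t (¬J(z,z) ∨ ¬J(t,t))
The quantifier ∃z sits under an odd number of negations, so it flips to ∀z.

universal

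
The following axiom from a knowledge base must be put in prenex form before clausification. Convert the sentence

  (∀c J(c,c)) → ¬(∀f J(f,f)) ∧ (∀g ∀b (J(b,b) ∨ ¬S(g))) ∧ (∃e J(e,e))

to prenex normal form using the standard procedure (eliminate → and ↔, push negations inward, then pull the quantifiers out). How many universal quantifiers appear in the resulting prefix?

Eliminate → and ↔ using ¬ and ∨.
  ¬(∀c J(c,c)) ∨ ¬(∀f J(f,f)) ∧ (∀g ∀b (J(b,b) ∨ ¬S(g))) ∧ (∃e J(e,e))
Move each ¬ inward, flipping quantifiers it crosses:
  (∃c ¬J(c,c)) ∨ (∃f ¬J(f,f)) ∧ (∀g ∀b (J(b,b) ∨ ¬S(g))) ∧ (∃e J(e,e))
Finally move all quantifiers to the prefix:
  ∃c ∃f ∀g ∀b ∃e (¬J(c,c) ∨ ¬J(f,f) ∧ (J(b,b) ∨ ¬S(g)) ∧ J(e,e))
The prefix is ∃c ∃f ∀g ∀b ∃e: 2 universal, 3 existential.

2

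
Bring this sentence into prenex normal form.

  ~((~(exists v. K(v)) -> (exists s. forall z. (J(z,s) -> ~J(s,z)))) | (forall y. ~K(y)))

First replace A → B with ¬A ∨ B.
  ~(~~(exists v. K(v)) | (exists s. forall z. (~J(z,s) | ~J(s,z))) | (forall y. ~K(y)))
Drive negations inward (¬∀x A ≡ ∃x ¬A, ¬∃x A ≡ ∀x ¬A, De Morgan for ∧/∨):
  (forall v. ~K(v)) & (forall s. exists z. (J(z,s) & J(s,z))) & (exists y. K(y))
All bound variables are already distinct, so no renaming is needed.
Pull the quantifiers to the front (each side's bound variable is not free in the other side):
  forall v. forall s. exists z. exists y. (~K(v) & J(z,s) & J(s,z) & K(y))

forall v. forall s. exists z. exists y. (~K(v) & J(z,s) & J(s,z) & K(y))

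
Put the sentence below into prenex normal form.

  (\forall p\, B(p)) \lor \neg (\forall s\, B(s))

Push ¬ through the quantifiers and connectives to reach negation normal form:
  (\forall p\, B(p)) \lor (\exists s\, \neg B(s))
All bound variables are already distinct, so no renaming is needed.
Pull the quantifiers to the front (each side's bound variable is not free in the other side):
  \forall p\, \exists s\, (B(p) \lor \neg B(s))

\forall p\, \exists s\, (B(p) \lor \neg B(s))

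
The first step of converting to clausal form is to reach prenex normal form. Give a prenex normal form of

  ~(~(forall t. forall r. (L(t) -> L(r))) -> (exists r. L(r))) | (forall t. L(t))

exists t. exists r. forall b. forall z. (L(t) & ~L(r) & ~L(b) | L(z))

First replace A → B with ¬A ∨ B.
  ~(~~(forall t. forall r. (~L(t) | L(r))) | (exists r. L(r))) | (forall t. L(t))
Push ¬ through the quantifiers and connectives to reach negation normal form:
  (exists t. exists r. (L(t) & ~L(r))) & (forall r. ~L(r)) | (forall t. L(t))
Rename bound variables to avoid capture: r↦b, t↦z.
  (exists t. exists r. (L(t) & ~L(r))) & (forall b. ~L(b)) | (forall z. L(z))
Extract every quantifier outward, since the variables are now distinct and don't occur free across branches:
  exists t. exists r. forall b. forall z. (L(t) & ~L(r) & ~L(b) | L(z))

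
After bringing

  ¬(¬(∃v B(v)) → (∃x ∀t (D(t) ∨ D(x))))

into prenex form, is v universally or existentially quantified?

First replace A → B with ¬A ∨ B.
  ¬(¬¬(∃v B(v)) ∨ (∃x ∀t (D(t) ∨ D(x))))
Drive negations inward (¬∀x A ≡ ∃x ¬A, ¬∃x A ≡ ∀x ¬A, De Morgan for ∧/∨):
  (∀v ¬B(v)) ∧ (∀x ∃t (¬D(t) ∧ ¬D(x)))
All bound variables are already distinct, so no renaming is needed.
Finally move all quantifiers to the prefix:
  ∀v ∀x ∃t (¬B(v) ∧ ¬D(t) ∧ ¬D(x))
The quantifier ∃v sits under an odd number of negations (counting the antecedent side of each →), so it flips to ∀v.

universal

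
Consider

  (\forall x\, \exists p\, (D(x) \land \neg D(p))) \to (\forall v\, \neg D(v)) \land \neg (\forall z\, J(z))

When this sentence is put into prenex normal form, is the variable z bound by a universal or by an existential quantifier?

existential

Eliminate → and ↔ using ¬ and ∨.
  \neg (\forall x\, \exists p\, (D(x) \land \neg D(p))) \lor (\forall v\, \neg D(v)) \land \neg (\forall z\, J(z))
Drive negations inward (¬∀x A ≡ ∃x ¬A, ¬∃x A ≡ ∀x ¬A, De Morgan for ∧/∨):
  (\exists x\, \forall p\, (\neg D(x) \lor D(p))) \lor (\forall v\, \neg D(v)) \land (\exists z\, \neg J(z))
Pull the quantifiers to the front (each side's bound variable is not free in the other side):
  \exists x\, \forall p\, \forall v\, \exists z\, (\neg D(x) \lor D(p) \lor \neg D(v) \land \neg J(z))
The quantifier \forall z sits under an odd number of negations (counting the antecedent side of each →), so it flips to \exists z.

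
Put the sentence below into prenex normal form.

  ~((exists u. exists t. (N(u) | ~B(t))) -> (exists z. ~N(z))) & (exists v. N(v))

exists u. exists t. forall z. exists v. ((N(u) | ~B(t)) & N(z) & N(v))

Rewrite implications/biconditionals: A → B as ¬A ∨ B.
  ~(~(exists u. exists t. (N(u) | ~B(t))) | (exists z. ~N(z))) & (exists v. N(v))
Drive negations inward (¬∀x A ≡ ∃x ¬A, ¬∃x A ≡ ∀x ¬A, De Morgan for ∧/∨):
  (exists u. exists t. (N(u) | ~B(t))) & (forall z. N(z)) & (exists v. N(v))
All bound variables are already distinct, so no renaming is needed.
Pull the quantifiers to the front (each side's bound variable is not free in the other side):
  exists u. exists t. forall z. exists v. ((N(u) | ~B(t)) & N(z) & N(v))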